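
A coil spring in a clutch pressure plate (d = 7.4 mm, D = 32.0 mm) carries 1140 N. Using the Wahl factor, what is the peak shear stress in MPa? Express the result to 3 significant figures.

Spring index C = D/d = 32.0/7.4 = 4.3243
K_W = (4C−1)/(4C−4) + 0.615/C = 16.297/13.297 + 0.1422 = 1.3678
τ₀ = 8FD/(πd³) = 8·1140·32.0/(π·7.4³) = 291840/1273 = 229.24 MPa
τ_max = K·τ₀ = 1.3678 × 229.24 = 313.57 MPa

314 MPa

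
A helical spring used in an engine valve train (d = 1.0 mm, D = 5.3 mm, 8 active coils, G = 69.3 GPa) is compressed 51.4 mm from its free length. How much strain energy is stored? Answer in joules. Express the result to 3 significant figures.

k = Gd⁴/(8D³N_a) = (69.3×10³)(1.0⁴)/(8·5.3³·8) = 7.2732 N/mm
U = ½kδ² = 0.5 × 7.2732 × 51.4² = 9607.8 N·mm = 9.6078 J

9.61 J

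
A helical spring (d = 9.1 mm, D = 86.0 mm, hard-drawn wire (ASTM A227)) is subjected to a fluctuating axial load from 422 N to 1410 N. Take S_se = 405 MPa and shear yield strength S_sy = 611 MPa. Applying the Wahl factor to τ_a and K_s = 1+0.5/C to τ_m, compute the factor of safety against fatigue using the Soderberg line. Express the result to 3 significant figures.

C = D/d = 86.0/9.1 = 9.4505; K_W = (4C−1)/(4C−4)+0.615/C = 1.1538; K_s = 1+0.5/C = 1.0529
F_a = (F_max−F_min)/2 = 494 N; F_m = (F_max+F_min)/2 = 916 N
τ_a = K_W·8F_aD/(πd³) = 1.1538 × 143.56 = 165.65 MPa
τ_m = K_s·8F_mD/(πd³) = 1.0529 × 266.2 = 280.29 MPa
Soderberg: 1/n_f = τ_a/S_se + τ_m/S_sy = 165.65/405 + 280.29/611 = 0.40900 + 0.45873 = 0.86774
n_f = 1/0.86774 = 1.152

1.15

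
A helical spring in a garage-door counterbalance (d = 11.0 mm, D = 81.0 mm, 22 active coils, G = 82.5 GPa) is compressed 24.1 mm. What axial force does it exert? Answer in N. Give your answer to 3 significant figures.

k = Gd⁴/(8D³N_a) = (82.5×10³)(11.0⁴)/(8·81.0³·22) = 12.914 N/mm
F = k·δ = 12.914 × 24.1 = 311.22 N

311 N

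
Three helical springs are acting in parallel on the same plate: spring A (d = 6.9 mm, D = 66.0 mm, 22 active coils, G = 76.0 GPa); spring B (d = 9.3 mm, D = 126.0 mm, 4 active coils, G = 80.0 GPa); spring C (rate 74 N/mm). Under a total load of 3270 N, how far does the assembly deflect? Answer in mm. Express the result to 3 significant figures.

k_A = Gd⁴/(8D³N_a) = (76.0×10³)(6.9⁴)/(8·66.0³·22) = 3.4046 N/mm
k_B = Gd⁴/(8D³N_a) = (80.0×10³)(9.3⁴)/(8·126.0³·4) = 9.3489 N/mm
Parallel: k_eq = 3.4046 + 9.3489 + 74 = 86.753 N/mm
δ = F/k_eq = 3270/86.753 = 37.693 mm

37.7 mm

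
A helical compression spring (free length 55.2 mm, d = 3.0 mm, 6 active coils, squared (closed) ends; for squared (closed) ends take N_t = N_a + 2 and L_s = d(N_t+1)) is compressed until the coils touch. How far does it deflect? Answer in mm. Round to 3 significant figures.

N_t = 8; L_s = 3.0·9 = 27 mm
δ_solid = L₀ − L_s = 55.2 − 27 = 28.2 mm

28.2 mm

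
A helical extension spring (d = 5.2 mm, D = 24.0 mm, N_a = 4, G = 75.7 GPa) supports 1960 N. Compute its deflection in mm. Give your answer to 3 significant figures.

k = Gd⁴/(8D³N_a) = (75.7×10³)(5.2⁴)/(8·24.0³·4) = 125.12 N/mm
δ = F/k = 1960 / 125.12 = 15.665 mm

15.7 mm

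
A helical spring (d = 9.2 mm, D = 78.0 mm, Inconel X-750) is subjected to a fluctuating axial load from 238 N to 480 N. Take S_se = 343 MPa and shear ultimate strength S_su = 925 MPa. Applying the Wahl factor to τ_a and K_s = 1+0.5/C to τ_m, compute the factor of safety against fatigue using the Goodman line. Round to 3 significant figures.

C = D/d = 78.0/9.2 = 8.4783; K_W = (4C−1)/(4C−4)+0.615/C = 1.1728; K_s = 1+0.5/C = 1.0590
F_a = (F_max−F_min)/2 = 121 N; F_m = (F_max+F_min)/2 = 359 N
τ_a = K_W·8F_aD/(πd³) = 1.1728 × 30.864 = 36.199 MPa
τ_m = K_s·8F_mD/(πd³) = 1.0590 × 91.573 = 96.973 MPa
Goodman: 1/n_f = τ_a/S_se + τ_m/S_su = 36.199/343 + 96.973/925 = 0.10554 + 0.10484 = 0.21037
n_f = 1/0.21037 = 4.754

4.75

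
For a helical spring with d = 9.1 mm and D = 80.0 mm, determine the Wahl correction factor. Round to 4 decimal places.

C = D/d = 80.0/9.1 = 8.7912
K_W = (4C−1)/(4C−4) + 0.615/C = 34.165/31.165 + 0.0700 = 1.1662

1.1662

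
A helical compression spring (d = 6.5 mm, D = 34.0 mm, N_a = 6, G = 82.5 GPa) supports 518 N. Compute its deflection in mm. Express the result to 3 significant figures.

6.64 mm

k = Gd⁴/(8D³N_a) = (82.5×10³)(6.5⁴)/(8·34.0³·6) = 78.06 N/mm
δ = F/k = 518 / 78.06 = 6.6359 mm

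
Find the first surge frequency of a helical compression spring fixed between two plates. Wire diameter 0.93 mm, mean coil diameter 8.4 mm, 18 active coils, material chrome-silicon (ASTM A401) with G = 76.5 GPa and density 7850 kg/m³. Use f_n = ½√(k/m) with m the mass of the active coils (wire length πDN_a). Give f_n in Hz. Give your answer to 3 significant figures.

k = Gd⁴/(8D³N_a) = (76.5×10³)(0.93⁴)/(8·8.4³·18) = 0.67049 N/mm = 670.49 N/m
Wire length L = πDN_a = π·8.4·18 = 475.01 mm
m = ρ·(πd²/4)·L = 7850 × 0.67929×10⁻⁶ m² × 0.47501 m = 0.002533 kg
f_n = ½√(k/m) = 0.5·√(670.49/0.002533) = 0.5·√(2.6471e+05) = 257.25 Hz

257 Hz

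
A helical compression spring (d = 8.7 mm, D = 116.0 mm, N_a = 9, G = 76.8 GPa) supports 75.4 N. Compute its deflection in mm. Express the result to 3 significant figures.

k = Gd⁴/(8D³N_a) = (76.8×10³)(8.7⁴)/(8·116.0³·9) = 3.915 N/mm
δ = F/k = 75.4 / 3.915 = 19.259 mm

19.3 mm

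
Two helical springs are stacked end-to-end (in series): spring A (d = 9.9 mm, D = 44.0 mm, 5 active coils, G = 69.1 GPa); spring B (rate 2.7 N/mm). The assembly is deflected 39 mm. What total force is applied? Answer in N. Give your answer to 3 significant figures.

k_A = Gd⁴/(8D³N_a) = (69.1×10³)(9.9⁴)/(8·44.0³·5) = 194.81 N/mm
Series: 1/k_eq = 1/194.81 + 1/2.7 = 0.3755; k_eq = 2.6631 N/mm
F = k_eq·δ = 2.6631·39 = 103.86 N

104 N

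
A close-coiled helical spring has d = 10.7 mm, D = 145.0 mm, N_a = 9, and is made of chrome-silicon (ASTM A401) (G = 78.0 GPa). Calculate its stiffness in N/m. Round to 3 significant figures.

k = Gd⁴/(8D³N_a) = (78.0×10³ × 10.7⁴) / (8 × 145.0³ × 9)
  = 1.02242e+09 / 2.19501e+08 = 4.6579 N/mm = 4657.9 N/m

4660 N/m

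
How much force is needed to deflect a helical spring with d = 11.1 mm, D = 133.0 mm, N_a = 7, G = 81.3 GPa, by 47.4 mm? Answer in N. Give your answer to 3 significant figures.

k = Gd⁴/(8D³N_a) = (81.3×10³)(11.1⁴)/(8·133.0³·7) = 9.3678 N/mm
F = k·δ = 9.3678 × 47.4 = 444.04 N

444 N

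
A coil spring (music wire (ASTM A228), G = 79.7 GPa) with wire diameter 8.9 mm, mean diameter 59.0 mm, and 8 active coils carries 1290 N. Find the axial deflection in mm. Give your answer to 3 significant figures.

k = Gd⁴/(8D³N_a) = (79.7×10³)(8.9⁴)/(8·59.0³·8) = 38.044 N/mm
δ = F/k = 1290 / 38.044 = 33.908 mm

33.9 mm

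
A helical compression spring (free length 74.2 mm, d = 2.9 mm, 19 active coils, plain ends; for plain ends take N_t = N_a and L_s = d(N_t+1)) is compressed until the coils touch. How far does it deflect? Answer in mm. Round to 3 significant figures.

N_t = 19; L_s = 2.9·20 = 58 mm
δ_solid = L₀ − L_s = 74.2 − 58 = 16.2 mm

16.2 mm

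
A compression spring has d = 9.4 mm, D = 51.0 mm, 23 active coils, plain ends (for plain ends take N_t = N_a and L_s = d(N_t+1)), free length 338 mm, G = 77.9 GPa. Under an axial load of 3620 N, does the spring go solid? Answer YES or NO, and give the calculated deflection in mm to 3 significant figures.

YES, δ = 145 mm

k = Gd⁴/(8D³N_a) = (77.9×10³)(9.4⁴)/(8·51.0³·23) = 24.918 N/mm
N_t = 23; L_s = 9.4·24 = 225.6 mm; δ_solid = L₀ − L_s = 338 − 225.6 = 112.4 mm
δ = F/k = 3620/24.918 = 145.27 mm
δ ≥ δ_solid → spring goes solid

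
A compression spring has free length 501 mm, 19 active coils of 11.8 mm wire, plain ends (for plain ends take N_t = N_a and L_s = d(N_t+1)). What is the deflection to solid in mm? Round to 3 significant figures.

265 mm

N_t = 19; L_s = 11.8·20 = 236 mm
δ_solid = L₀ − L_s = 501 − 236 = 265 mm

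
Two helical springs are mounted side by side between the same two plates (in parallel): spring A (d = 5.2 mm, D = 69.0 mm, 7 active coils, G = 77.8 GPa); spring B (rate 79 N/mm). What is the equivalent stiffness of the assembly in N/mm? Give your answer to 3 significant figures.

k_A = Gd⁴/(8D³N_a) = (77.8×10³)(5.2⁴)/(8·69.0³·7) = 3.0921 N/mm
Parallel: k_eq = 3.0921 + 79 = 82.092 N/mm

82.1 N/mm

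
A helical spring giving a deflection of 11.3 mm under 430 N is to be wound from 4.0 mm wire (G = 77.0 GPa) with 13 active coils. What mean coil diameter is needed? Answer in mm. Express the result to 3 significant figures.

Required rate k = F/δ = 430/11.3 = 38.053 N/mm
D = (Gd⁴/(8N_a·k))^(1/3) = (77.0×10³·4.0⁴/(8·13·38.053))^(1/3)
  = (4980.89)^(1/3) = 17.0780 mm

17.1 mm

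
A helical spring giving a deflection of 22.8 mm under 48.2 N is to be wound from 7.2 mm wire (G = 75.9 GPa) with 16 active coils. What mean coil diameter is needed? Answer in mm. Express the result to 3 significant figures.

Required rate k = F/δ = 48.2/22.8 = 2.114 N/mm
D = (Gd⁴/(8N_a·k))^(1/3) = (75.9×10³·7.2⁴/(8·16·2.114))^(1/3)
  = (753789)^(1/3) = 91.0088 mm

91.0 mm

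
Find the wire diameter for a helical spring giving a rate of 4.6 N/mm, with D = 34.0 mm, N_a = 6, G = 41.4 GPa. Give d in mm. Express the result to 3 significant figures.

d = (8D³N_a·k / G)^(1/4) = (8·34.0³·6·4.6 / (41.4×10³))^0.25
  = (209.62)^0.25 = 3.8050 mm

3.81 mm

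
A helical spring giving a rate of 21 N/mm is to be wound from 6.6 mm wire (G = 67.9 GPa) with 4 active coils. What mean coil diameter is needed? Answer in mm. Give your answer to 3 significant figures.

57.7 mm

D = (Gd⁴/(8N_a·k))^(1/3) = (67.9×10³·6.6⁴/(8·4·21))^(1/3)
  = (191724)^(1/3) = 57.6623 mm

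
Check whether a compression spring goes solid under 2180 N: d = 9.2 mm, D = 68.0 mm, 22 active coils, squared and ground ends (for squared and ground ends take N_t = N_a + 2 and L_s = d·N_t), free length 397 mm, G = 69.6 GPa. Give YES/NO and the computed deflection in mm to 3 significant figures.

k = Gd⁴/(8D³N_a) = (69.6×10³)(9.2⁴)/(8·68.0³·22) = 9.0099 N/mm
N_t = 24; L_s = 9.2·24 = 220.8 mm; δ_solid = L₀ − L_s = 397 − 220.8 = 176.2 mm
δ = F/k = 2180/9.0099 = 241.96 mm
δ ≥ δ_solid → spring goes solid

YES, δ = 242 mm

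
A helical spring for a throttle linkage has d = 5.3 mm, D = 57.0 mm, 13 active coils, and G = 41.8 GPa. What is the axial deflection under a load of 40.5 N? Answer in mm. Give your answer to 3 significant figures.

k = Gd⁴/(8D³N_a) = (41.8×10³)(5.3⁴)/(8·57.0³·13) = 1.7125 N/mm
δ = F/k = 40.5 / 1.7125 = 23.65 mm

23.7 mm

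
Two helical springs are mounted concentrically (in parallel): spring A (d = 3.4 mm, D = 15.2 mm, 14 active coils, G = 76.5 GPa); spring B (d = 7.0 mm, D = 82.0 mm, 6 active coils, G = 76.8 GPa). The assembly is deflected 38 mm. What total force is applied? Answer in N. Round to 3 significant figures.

k_A = Gd⁴/(8D³N_a) = (76.5×10³)(3.4⁴)/(8·15.2³·14) = 25.991 N/mm
k_B = Gd⁴/(8D³N_a) = (76.8×10³)(7.0⁴)/(8·82.0³·6) = 6.9674 N/mm
Parallel: k_eq = 25.991 + 6.9674 = 32.959 N/mm
F = k_eq·δ = 32.959·38 = 1252.4 N

1250 N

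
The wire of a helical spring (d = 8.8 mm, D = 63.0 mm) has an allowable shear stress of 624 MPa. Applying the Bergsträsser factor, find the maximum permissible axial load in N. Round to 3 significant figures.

2220 N

C = D/d = 63.0/8.8 = 7.1591
K_B = (4C+2)/(4C−3) = 30.636/25.636 = 1.1950
τ_max = K·8FD/(πd³) → F_max = τ_allow·πd³/(8DK)
F_max = 624·π·8.8³/(8·63.0·1.1950) = 1.3359e+06/602.3 = 2218 N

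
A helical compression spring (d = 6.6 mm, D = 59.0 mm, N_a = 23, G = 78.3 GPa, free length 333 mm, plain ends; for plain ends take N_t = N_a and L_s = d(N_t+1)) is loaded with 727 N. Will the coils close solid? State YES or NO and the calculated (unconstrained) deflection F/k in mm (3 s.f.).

YES, δ = 185 mm

k = Gd⁴/(8D³N_a) = (78.3×10³)(6.6⁴)/(8·59.0³·23) = 3.9315 N/mm
N_t = 23; L_s = 6.6·24 = 158.4 mm; δ_solid = L₀ − L_s = 333 − 158.4 = 174.6 mm
δ = F/k = 727/3.9315 = 184.91 mm
δ ≥ δ_solid → spring goes solid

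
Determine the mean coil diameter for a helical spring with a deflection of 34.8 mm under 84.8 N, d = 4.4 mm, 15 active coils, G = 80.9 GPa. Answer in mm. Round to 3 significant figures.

Required rate k = F/δ = 84.8/34.8 = 2.4368 N/mm
D = (Gd⁴/(8N_a·k))^(1/3) = (80.9×10³·4.4⁴/(8·15·2.4368))^(1/3)
  = (103696)^(1/3) = 46.9808 mm

47.0 mm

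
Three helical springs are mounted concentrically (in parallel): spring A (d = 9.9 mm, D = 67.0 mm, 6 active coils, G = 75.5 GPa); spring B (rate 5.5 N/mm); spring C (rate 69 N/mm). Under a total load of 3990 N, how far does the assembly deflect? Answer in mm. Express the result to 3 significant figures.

k_A = Gd⁴/(8D³N_a) = (75.5×10³)(9.9⁴)/(8·67.0³·6) = 50.237 N/mm
Parallel: k_eq = 50.237 + 5.5 + 69 = 124.74 N/mm
δ = F/k_eq = 3990/124.74 = 31.987 mm

32.0 mm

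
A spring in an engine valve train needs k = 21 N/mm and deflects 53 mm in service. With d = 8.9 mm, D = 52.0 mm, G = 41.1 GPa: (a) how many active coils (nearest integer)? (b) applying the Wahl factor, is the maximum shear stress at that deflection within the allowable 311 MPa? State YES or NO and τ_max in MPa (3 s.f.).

N_a = Gd⁴/(8D³k) = (41.1×10³)(8.9⁴)/(8·52.0³·21) = 10.92 → N_a = 11
Actual rate k = Gd⁴/(8D³·11) = 20.841 N/mm
Working load F = kδ = 20.841·53 = 1104.5 N
C = 52.0/8.9 = 5.8427; K_W = (4C−1)/(4C−4)+0.615/C = 1.2601
τ_max = K_W·8FD/(πd³) = 1.2601·207.47 = 261.44 MPa
τ_max ≤ 311 MPa → acceptable

(a) 11 coils; (b) YES, τ_max = 261 MPa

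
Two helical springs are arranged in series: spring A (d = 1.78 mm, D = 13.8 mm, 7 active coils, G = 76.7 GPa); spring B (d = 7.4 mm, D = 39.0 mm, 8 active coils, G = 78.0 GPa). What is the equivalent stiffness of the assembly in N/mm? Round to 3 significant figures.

k_A = Gd⁴/(8D³N_a) = (76.7×10³)(1.78⁴)/(8·13.8³·7) = 5.2318 N/mm
k_B = Gd⁴/(8D³N_a) = (78.0×10³)(7.4⁴)/(8·39.0³·8) = 61.61 N/mm
Series: 1/k_eq = 1/5.2318 + 1/61.61 = 0.20737; k_eq = 4.8223 N/mm

4.82 N/mm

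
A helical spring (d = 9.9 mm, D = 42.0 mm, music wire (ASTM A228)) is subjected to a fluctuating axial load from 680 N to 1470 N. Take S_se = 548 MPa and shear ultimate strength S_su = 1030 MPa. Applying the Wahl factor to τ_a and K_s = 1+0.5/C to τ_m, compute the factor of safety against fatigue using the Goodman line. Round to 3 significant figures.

4.20

C = D/d = 42.0/9.9 = 4.2424; K_W = (4C−1)/(4C−4)+0.615/C = 1.3763; K_s = 1+0.5/C = 1.1179
F_a = (F_max−F_min)/2 = 395 N; F_m = (F_max+F_min)/2 = 1075 N
τ_a = K_W·8F_aD/(πd³) = 1.3763 × 43.539 = 59.922 MPa
τ_m = K_s·8F_mD/(πd³) = 1.1179 × 118.49 = 132.46 MPa
Goodman: 1/n_f = τ_a/S_se + τ_m/S_su = 59.922/548 + 132.46/1030 = 0.10935 + 0.12860 = 0.23795
n_f = 1/0.23795 = 4.203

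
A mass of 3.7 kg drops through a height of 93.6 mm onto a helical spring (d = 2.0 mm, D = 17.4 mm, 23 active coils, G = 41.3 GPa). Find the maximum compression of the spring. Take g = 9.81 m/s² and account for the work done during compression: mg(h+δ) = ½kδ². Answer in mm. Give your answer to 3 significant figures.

166 mm

k = Gd⁴/(8D³N_a) = (41.3×10³)(2.0⁴)/(8·17.4³·23) = 0.68172 N/mm
W = mg = 3.7 × 9.81 = 36.297 N
½kδ² − Wδ − Wh = 0 → δ = (W + √(W² + 2kWh))/k
δ = (36.297 + √(1317.5 + 4632.13))/0.68172 = (36.297 + 77.134)/0.68172 = 166.39 mm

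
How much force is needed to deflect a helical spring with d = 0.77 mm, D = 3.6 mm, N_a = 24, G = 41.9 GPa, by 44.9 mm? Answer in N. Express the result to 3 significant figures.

k = Gd⁴/(8D³N_a) = (41.9×10³)(0.77⁴)/(8·3.6³·24) = 1.6443 N/mm
F = k·δ = 1.6443 × 44.9 = 73.827 N

73.8 N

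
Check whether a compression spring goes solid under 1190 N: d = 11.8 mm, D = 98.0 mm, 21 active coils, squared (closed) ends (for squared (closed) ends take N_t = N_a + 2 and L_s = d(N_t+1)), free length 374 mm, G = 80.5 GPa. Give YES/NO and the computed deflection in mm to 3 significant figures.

k = Gd⁴/(8D³N_a) = (80.5×10³)(11.8⁴)/(8·98.0³·21) = 9.8704 N/mm
N_t = 23; L_s = 11.8·24 = 283.2 mm; δ_solid = L₀ − L_s = 374 − 283.2 = 90.8 mm
δ = F/k = 1190/9.8704 = 120.56 mm
δ ≥ δ_solid → spring goes solid

YES, δ = 121 mm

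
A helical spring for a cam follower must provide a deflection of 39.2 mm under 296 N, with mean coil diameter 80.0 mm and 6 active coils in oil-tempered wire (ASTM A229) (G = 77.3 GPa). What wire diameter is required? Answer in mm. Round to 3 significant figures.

7.00 mm

Required rate k = F/δ = 296/39.2 = 7.551 N/mm
d = (8D³N_a·k / G)^(1/4) = (8·80.0³·6·7.551 / (77.3×10³))^0.25
  = (2400.7)^0.25 = 6.9998 mm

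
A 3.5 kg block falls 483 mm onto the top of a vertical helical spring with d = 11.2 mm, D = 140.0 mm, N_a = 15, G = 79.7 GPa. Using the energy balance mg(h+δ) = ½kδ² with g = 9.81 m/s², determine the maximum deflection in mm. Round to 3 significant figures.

103 mm

k = Gd⁴/(8D³N_a) = (79.7×10³)(11.2⁴)/(8·140.0³·15) = 3.8086 N/mm
W = mg = 3.5 × 9.81 = 34.335 N
½kδ² − Wδ − Wh = 0 → δ = (W + √(W² + 2kWh))/k
δ = (34.335 + √(1178.9 + 126322))/3.8086 = (34.335 + 357.07)/3.8086 = 102.77 mm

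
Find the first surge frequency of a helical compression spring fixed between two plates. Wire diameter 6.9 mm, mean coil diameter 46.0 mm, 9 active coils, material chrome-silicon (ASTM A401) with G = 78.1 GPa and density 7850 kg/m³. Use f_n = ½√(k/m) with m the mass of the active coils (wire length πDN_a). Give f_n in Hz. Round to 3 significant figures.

k = Gd⁴/(8D³N_a) = (78.1×10³)(6.9⁴)/(8·46.0³·9) = 25.26 N/mm = 25260 N/m
Wire length L = πDN_a = π·46.0·9 = 1300.6 mm
m = ρ·(πd²/4)·L = 7850 × 37.393×10⁻⁶ m² × 1.3006 m = 0.38178 kg
f_n = ½√(k/m) = 0.5·√(25260/0.38178) = 0.5·√(66166) = 128.61 Hz

129 Hz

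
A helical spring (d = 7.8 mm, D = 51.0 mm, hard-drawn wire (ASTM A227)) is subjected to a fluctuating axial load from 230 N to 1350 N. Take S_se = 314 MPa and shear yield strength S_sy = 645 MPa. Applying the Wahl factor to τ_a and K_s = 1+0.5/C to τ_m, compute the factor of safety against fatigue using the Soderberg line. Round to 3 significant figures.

C = D/d = 51.0/7.8 = 6.5385; K_W = (4C−1)/(4C−4)+0.615/C = 1.2295; K_s = 1+0.5/C = 1.0765
F_a = (F_max−F_min)/2 = 560 N; F_m = (F_max+F_min)/2 = 790 N
τ_a = K_W·8F_aD/(πd³) = 1.2295 × 153.25 = 188.42 MPa
τ_m = K_s·8F_mD/(πd³) = 1.0765 × 216.2 = 232.73 MPa
Soderberg: 1/n_f = τ_a/S_se + τ_m/S_sy = 188.42/314 + 232.73/645 = 0.60007 + 0.36082 = 0.9609
n_f = 1/0.9609 = 1.041

1.04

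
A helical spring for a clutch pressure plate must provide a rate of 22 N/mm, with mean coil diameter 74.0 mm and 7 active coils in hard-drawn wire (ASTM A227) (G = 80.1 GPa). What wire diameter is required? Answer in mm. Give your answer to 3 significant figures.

d = (8D³N_a·k / G)^(1/4) = (8·74.0³·7·22 / (80.1×10³))^0.25
  = (6232.7)^0.25 = 8.8852 mm

8.89 mm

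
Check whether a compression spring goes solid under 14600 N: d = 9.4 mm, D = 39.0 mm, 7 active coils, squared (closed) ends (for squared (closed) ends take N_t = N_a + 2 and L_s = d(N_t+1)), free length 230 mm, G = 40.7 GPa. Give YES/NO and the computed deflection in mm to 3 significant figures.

YES, δ = 153 mm

k = Gd⁴/(8D³N_a) = (40.7×10³)(9.4⁴)/(8·39.0³·7) = 95.659 N/mm
N_t = 9; L_s = 9.4·10 = 94 mm; δ_solid = L₀ − L_s = 230 − 94 = 136 mm
δ = F/k = 14600/95.659 = 152.63 mm
δ ≥ δ_solid → spring goes solid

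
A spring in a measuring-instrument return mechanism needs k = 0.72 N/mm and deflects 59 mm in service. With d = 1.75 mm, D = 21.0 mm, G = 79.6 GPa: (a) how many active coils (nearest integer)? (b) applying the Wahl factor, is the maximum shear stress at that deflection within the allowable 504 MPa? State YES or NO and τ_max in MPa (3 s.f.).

(a) 14 coils; (b) YES, τ_max = 474 MPa

N_a = Gd⁴/(8D³k) = (79.6×10³)(1.75⁴)/(8·21.0³·0.72) = 14 → N_a = 14
Actual rate k = Gd⁴/(8D³·14) = 0.71976 N/mm
Working load F = kδ = 0.71976·59 = 42.466 N
C = 21.0/1.75 = 12.0000; K_W = (4C−1)/(4C−4)+0.615/C = 1.1194
τ_max = K_W·8FD/(πd³) = 1.1194·423.73 = 474.33 MPa
τ_max ≤ 504 MPa → acceptable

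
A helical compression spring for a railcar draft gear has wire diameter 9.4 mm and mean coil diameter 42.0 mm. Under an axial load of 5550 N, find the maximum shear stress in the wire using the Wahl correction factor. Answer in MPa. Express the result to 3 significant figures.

968 MPa

Spring index C = D/d = 42.0/9.4 = 4.4681
K_W = (4C−1)/(4C−4) + 0.615/C = 16.872/13.872 + 0.1376 = 1.3539
τ₀ = 8FD/(πd³) = 8·5550·42.0/(π·9.4³) = 1.8648e+06/2609.4 = 714.66 MPa
τ_max = K·τ₀ = 1.3539 × 714.66 = 967.58 MPa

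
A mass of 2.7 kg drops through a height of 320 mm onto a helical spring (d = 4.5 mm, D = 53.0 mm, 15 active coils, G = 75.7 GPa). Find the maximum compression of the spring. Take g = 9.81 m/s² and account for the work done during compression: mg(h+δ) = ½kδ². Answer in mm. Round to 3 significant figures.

k = Gd⁴/(8D³N_a) = (75.7×10³)(4.5⁴)/(8·53.0³·15) = 1.7375 N/mm
W = mg = 2.7 × 9.81 = 26.487 N
½kδ² − Wδ − Wh = 0 → δ = (W + √(W² + 2kWh))/k
δ = (26.487 + √(701.56 + 29454.4))/1.7375 = (26.487 + 173.65)/1.7375 = 115.19 mm

115 mm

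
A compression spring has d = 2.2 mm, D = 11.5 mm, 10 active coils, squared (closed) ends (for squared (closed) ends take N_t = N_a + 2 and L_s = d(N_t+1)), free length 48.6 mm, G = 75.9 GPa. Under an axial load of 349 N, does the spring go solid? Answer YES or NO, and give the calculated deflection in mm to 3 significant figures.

k = Gd⁴/(8D³N_a) = (75.9×10³)(2.2⁴)/(8·11.5³·10) = 14.613 N/mm
N_t = 12; L_s = 2.2·13 = 28.6 mm; δ_solid = L₀ − L_s = 48.6 − 28.6 = 20 mm
δ = F/k = 349/14.613 = 23.882 mm
δ ≥ δ_solid → spring goes solid

YES, δ = 23.9 mm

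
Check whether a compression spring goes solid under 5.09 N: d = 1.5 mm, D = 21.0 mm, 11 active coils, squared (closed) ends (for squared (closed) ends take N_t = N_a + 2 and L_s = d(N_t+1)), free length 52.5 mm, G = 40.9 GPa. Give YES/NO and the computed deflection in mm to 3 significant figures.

NO, δ = 20.0 mm

k = Gd⁴/(8D³N_a) = (40.9×10³)(1.5⁴)/(8·21.0³·11) = 0.25407 N/mm
N_t = 13; L_s = 1.5·14 = 21 mm; δ_solid = L₀ − L_s = 52.5 − 21 = 31.5 mm
δ = F/k = 5.09/0.25407 = 20.034 mm
δ < δ_solid → spring does not go solid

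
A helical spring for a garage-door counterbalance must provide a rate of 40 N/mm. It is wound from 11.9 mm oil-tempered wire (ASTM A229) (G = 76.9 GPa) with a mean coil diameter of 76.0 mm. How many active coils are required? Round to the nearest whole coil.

11

N_a = Gd⁴/(8D³k) = (76.9×10³ × 11.9⁴)/(8 × 76.0³ × 40)
    = 1.54211e+09 / 1.40472e+08 = 10.98 → 11 coils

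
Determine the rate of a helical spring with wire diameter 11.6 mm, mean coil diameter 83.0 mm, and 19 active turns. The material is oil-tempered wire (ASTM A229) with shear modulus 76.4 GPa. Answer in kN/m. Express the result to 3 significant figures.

15.9 kN/m

k = Gd⁴/(8D³N_a) = (76.4×10³ × 11.6⁴) / (8 × 83.0³ × 19)
  = 1.38333e+09 / 8.69116e+07 = 15.916 N/mm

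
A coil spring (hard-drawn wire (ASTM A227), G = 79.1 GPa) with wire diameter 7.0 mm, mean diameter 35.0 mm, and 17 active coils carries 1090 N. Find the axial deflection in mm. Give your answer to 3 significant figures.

33.5 mm

k = Gd⁴/(8D³N_a) = (79.1×10³)(7.0⁴)/(8·35.0³·17) = 32.571 N/mm
δ = F/k = 1090 / 32.571 = 33.466 mm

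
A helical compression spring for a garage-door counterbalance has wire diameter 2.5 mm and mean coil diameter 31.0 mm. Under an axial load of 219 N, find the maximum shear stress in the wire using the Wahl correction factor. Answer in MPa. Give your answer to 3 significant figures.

1230 MPa

Spring index C = D/d = 31.0/2.5 = 12.4000
K_W = (4C−1)/(4C−4) + 0.615/C = 48.600/45.600 + 0.0496 = 1.1154
τ₀ = 8FD/(πd³) = 8·219·31.0/(π·2.5³) = 54312/49.087 = 1106.4 MPa
τ_max = K·τ₀ = 1.1154 × 1106.4 = 1234.1 MPa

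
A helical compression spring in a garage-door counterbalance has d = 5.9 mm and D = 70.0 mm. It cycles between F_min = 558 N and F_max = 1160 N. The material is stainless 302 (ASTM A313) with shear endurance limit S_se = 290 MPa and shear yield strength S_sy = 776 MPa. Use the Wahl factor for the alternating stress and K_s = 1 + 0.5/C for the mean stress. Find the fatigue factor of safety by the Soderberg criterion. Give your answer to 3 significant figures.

0.497

C = D/d = 70.0/5.9 = 11.8644; K_W = (4C−1)/(4C−4)+0.615/C = 1.1209; K_s = 1+0.5/C = 1.0421
F_a = (F_max−F_min)/2 = 301 N; F_m = (F_max+F_min)/2 = 859 N
τ_a = K_W·8F_aD/(πd³) = 1.1209 × 261.25 = 292.82 MPa
τ_m = K_s·8F_mD/(πd³) = 1.0421 × 745.55 = 776.97 MPa
Soderberg: 1/n_f = τ_a/S_se + τ_m/S_sy = 292.82/290 + 776.97/776 = 1.00973 + 1.00125 = 2.011
n_f = 1/2.011 = 0.4973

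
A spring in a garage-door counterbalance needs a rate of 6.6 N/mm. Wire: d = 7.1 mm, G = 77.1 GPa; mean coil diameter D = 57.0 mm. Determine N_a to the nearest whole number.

N_a = Gd⁴/(8D³k) = (77.1×10³ × 7.1⁴)/(8 × 57.0³ × 6.6)
    = 1.95924e+08 / 9.77819e+06 = 20.04 → 20 coils

20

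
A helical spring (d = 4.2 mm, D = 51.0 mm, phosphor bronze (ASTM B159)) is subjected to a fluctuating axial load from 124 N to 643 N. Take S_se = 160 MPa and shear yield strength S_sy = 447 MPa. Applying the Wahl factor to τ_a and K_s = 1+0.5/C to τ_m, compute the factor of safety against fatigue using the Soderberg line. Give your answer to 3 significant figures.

C = D/d = 51.0/4.2 = 12.1429; K_W = (4C−1)/(4C−4)+0.615/C = 1.1180; K_s = 1+0.5/C = 1.0412
F_a = (F_max−F_min)/2 = 259.5 N; F_m = (F_max+F_min)/2 = 383.5 N
τ_a = K_W·8F_aD/(πd³) = 1.1180 × 454.88 = 508.54 MPa
τ_m = K_s·8F_mD/(πd³) = 1.0412 × 672.25 = 699.93 MPa
Soderberg: 1/n_f = τ_a/S_se + τ_m/S_sy = 508.54/160 + 699.93/447 = 3.17837 + 1.56583 = 4.7442
n_f = 1/4.7442 = 0.2108

0.211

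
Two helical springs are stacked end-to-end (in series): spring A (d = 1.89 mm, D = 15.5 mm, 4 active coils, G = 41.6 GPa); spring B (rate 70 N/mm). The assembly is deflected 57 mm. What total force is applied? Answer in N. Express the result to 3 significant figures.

239 N

k_A = Gd⁴/(8D³N_a) = (41.6×10³)(1.89⁴)/(8·15.5³·4) = 4.4545 N/mm
Series: 1/k_eq = 1/4.4545 + 1/70 = 0.23878; k_eq = 4.188 N/mm
F = k_eq·δ = 4.188·57 = 238.71 N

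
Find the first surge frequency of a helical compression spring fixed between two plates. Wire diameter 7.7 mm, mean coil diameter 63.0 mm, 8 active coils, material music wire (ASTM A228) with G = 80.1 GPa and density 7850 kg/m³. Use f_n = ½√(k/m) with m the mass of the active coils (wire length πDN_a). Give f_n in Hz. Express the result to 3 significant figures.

k = Gd⁴/(8D³N_a) = (80.1×10³)(7.7⁴)/(8·63.0³·8) = 17.595 N/mm = 17595 N/m
Wire length L = πDN_a = π·63.0·8 = 1583.4 mm
m = ρ·(πd²/4)·L = 7850 × 46.566×10⁻⁶ m² × 1.5834 m = 0.57879 kg
f_n = ½√(k/m) = 0.5·√(17595/0.57879) = 0.5·√(30400) = 87.178 Hz

87.2 Hz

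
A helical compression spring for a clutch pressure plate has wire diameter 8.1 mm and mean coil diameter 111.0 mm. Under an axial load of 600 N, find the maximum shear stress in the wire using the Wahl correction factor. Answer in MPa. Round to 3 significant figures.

Spring index C = D/d = 111.0/8.1 = 13.7037
K_W = (4C−1)/(4C−4) + 0.615/C = 53.815/50.815 + 0.0449 = 1.1039
τ₀ = 8FD/(πd³) = 8·600·111.0/(π·8.1³) = 532800/1669.6 = 319.12 MPa
τ_max = K·τ₀ = 1.1039 × 319.12 = 352.29 MPa

352 MPa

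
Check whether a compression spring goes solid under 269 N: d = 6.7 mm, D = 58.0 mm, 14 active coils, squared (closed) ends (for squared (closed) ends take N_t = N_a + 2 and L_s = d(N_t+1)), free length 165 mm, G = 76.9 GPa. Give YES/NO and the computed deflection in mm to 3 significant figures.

k = Gd⁴/(8D³N_a) = (76.9×10³)(6.7⁴)/(8·58.0³·14) = 7.0913 N/mm
N_t = 16; L_s = 6.7·17 = 113.9 mm; δ_solid = L₀ − L_s = 165 − 113.9 = 51.1 mm
δ = F/k = 269/7.0913 = 37.934 mm
δ < δ_solid → spring does not go solid

NO, δ = 37.9 mm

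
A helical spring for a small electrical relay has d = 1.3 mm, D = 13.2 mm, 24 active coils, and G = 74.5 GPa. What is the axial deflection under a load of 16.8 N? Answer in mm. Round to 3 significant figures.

k = Gd⁴/(8D³N_a) = (74.5×10³)(1.3⁴)/(8·13.2³·24) = 0.48184 N/mm
δ = F/k = 16.8 / 0.48184 = 34.866 mm

34.9 mm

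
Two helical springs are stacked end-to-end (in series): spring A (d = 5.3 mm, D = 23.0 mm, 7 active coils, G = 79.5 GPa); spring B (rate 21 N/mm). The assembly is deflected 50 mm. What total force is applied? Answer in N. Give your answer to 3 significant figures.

855 N

k_A = Gd⁴/(8D³N_a) = (79.5×10³)(5.3⁴)/(8·23.0³·7) = 92.066 N/mm
Series: 1/k_eq = 1/92.066 + 1/21 = 0.058481; k_eq = 17.1 N/mm
F = k_eq·δ = 17.1·50 = 854.98 N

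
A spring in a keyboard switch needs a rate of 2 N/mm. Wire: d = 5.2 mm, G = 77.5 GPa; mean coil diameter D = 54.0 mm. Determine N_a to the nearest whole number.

22

N_a = Gd⁴/(8D³k) = (77.5×10³ × 5.2⁴)/(8 × 54.0³ × 2)
    = 5.6665e+07 / 2.51942e+06 = 22.49 → 22 coils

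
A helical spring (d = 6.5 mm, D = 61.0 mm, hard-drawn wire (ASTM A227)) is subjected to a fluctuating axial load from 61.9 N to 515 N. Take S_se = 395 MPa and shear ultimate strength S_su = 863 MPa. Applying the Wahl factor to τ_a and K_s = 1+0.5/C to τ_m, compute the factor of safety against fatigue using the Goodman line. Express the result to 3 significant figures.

C = D/d = 61.0/6.5 = 9.3846; K_W = (4C−1)/(4C−4)+0.615/C = 1.1550; K_s = 1+0.5/C = 1.0533
F_a = (F_max−F_min)/2 = 226.55 N; F_m = (F_max+F_min)/2 = 288.45 N
τ_a = K_W·8F_aD/(πd³) = 1.1550 × 128.14 = 148 MPa
τ_m = K_s·8F_mD/(πd³) = 1.0533 × 163.16 = 171.85 MPa
Goodman: 1/n_f = τ_a/S_se + τ_m/S_su = 148/395 + 171.85/863 = 0.37469 + 0.19913 = 0.57382
n_f = 1/0.57382 = 1.743

1.74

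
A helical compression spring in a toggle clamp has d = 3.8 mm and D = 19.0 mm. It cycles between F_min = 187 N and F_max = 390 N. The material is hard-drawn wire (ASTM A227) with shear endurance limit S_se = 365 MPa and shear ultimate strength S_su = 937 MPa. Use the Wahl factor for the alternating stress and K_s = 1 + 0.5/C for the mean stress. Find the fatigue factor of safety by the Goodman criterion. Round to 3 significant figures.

C = D/d = 19.0/3.8 = 5.0000; K_W = (4C−1)/(4C−4)+0.615/C = 1.3105; K_s = 1+0.5/C = 1.1000
F_a = (F_max−F_min)/2 = 101.5 N; F_m = (F_max+F_min)/2 = 288.5 N
τ_a = K_W·8F_aD/(πd³) = 1.3105 × 89.497 = 117.29 MPa
τ_m = K_s·8F_mD/(πd³) = 1.1000 × 254.38 = 279.82 MPa
Goodman: 1/n_f = τ_a/S_se + τ_m/S_su = 117.29/365 + 279.82/937 = 0.32133 + 0.29864 = 0.61997
n_f = 1/0.61997 = 1.613

1.61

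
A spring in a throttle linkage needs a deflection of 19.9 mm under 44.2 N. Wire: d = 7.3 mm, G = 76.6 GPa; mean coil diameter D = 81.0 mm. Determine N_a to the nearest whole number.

23

Required rate k = F/δ = 44.2/19.9 = 2.2211 N/mm
N_a = Gd⁴/(8D³k) = (76.6×10³ × 7.3⁴)/(8 × 81.0³ × 2.2211)
    = 2.17531e+08 / 9.44309e+06 = 23.04 → 23 coils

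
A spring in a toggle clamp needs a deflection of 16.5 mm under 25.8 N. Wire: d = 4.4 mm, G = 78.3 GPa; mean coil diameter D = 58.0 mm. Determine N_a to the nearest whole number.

Required rate k = F/δ = 25.8/16.5 = 1.5636 N/mm
N_a = Gd⁴/(8D³k) = (78.3×10³ × 4.4⁴)/(8 × 58.0³ × 1.5636)
    = 2.93476e+07 / 2.44067e+06 = 12.02 → 12 coils

12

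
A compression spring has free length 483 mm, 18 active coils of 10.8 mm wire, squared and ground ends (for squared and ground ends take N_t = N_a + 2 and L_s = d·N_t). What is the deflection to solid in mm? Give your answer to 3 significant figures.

N_t = 20; L_s = 10.8·20 = 216 mm
δ_solid = L₀ − L_s = 483 − 216 = 267 mm

267 mm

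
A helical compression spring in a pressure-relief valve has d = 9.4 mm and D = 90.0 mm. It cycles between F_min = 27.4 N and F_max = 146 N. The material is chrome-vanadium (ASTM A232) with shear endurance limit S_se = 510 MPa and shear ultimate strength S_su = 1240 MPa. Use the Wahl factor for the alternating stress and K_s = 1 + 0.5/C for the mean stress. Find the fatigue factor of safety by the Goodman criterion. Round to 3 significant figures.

C = D/d = 90.0/9.4 = 9.5745; K_W = (4C−1)/(4C−4)+0.615/C = 1.1517; K_s = 1+0.5/C = 1.0522
F_a = (F_max−F_min)/2 = 59.3 N; F_m = (F_max+F_min)/2 = 86.7 N
τ_a = K_W·8F_aD/(πd³) = 1.1517 × 16.363 = 18.845 MPa
τ_m = K_s·8F_mD/(πd³) = 1.0522 × 23.923 = 25.172 MPa
Goodman: 1/n_f = τ_a/S_se + τ_m/S_su = 18.845/510 + 25.172/1240 = 0.03695 + 0.02030 = 0.057251
n_f = 1/0.057251 = 17.47

17.5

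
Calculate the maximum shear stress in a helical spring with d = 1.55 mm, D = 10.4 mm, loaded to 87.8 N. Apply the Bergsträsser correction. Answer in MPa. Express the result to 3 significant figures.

Spring index C = D/d = 10.4/1.55 = 6.7097
K_B = (4C+2)/(4C−3) = 28.839/23.839 = 1.2097
τ₀ = 8FD/(πd³) = 8·87.8·10.4/(π·1.55³) = 7304.96/11.699 = 624.41 MPa
τ_max = K·τ₀ = 1.2097 × 624.41 = 755.38 MPa

755 MPa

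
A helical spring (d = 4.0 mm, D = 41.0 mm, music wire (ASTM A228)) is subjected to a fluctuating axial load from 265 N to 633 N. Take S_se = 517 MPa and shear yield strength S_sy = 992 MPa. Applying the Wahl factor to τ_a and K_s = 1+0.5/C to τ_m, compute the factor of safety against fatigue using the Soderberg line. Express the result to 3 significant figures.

0.696

C = D/d = 41.0/4.0 = 10.2500; K_W = (4C−1)/(4C−4)+0.615/C = 1.1411; K_s = 1+0.5/C = 1.0488
F_a = (F_max−F_min)/2 = 184 N; F_m = (F_max+F_min)/2 = 449 N
τ_a = K_W·8F_aD/(πd³) = 1.1411 × 300.17 = 342.51 MPa
τ_m = K_s·8F_mD/(πd³) = 1.0488 × 732.47 = 768.2 MPa
Soderberg: 1/n_f = τ_a/S_se + τ_m/S_sy = 342.51/517 + 768.2/992 = 0.66250 + 0.77440 = 1.4369
n_f = 1/1.4369 = 0.6959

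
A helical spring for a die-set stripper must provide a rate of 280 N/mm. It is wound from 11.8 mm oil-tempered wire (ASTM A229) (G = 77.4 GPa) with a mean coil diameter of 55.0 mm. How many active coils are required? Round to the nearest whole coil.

4

N_a = Gd⁴/(8D³k) = (77.4×10³ × 11.8⁴)/(8 × 55.0³ × 280)
    = 1.50061e+09 / 3.7268e+08 = 4.027 → 4 coils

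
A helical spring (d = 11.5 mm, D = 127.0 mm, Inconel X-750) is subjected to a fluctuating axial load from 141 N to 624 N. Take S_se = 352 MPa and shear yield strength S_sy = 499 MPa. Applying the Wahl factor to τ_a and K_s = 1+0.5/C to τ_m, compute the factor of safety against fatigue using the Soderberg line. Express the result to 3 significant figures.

C = D/d = 127.0/11.5 = 11.0435; K_W = (4C−1)/(4C−4)+0.615/C = 1.1304; K_s = 1+0.5/C = 1.0453
F_a = (F_max−F_min)/2 = 241.5 N; F_m = (F_max+F_min)/2 = 382.5 N
τ_a = K_W·8F_aD/(πd³) = 1.1304 × 51.353 = 58.048 MPa
τ_m = K_s·8F_mD/(πd³) = 1.0453 × 81.336 = 85.018 MPa
Soderberg: 1/n_f = τ_a/S_se + τ_m/S_sy = 58.048/352 + 85.018/499 = 0.16491 + 0.17038 = 0.33529
n_f = 1/0.33529 = 2.983

2.98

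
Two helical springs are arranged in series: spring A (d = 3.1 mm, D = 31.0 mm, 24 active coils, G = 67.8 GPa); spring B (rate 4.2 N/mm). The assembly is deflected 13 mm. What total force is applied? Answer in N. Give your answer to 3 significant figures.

k_A = Gd⁴/(8D³N_a) = (67.8×10³)(3.1⁴)/(8·31.0³·24) = 1.0947 N/mm
Series: 1/k_eq = 1/1.0947 + 1/4.2 = 1.1516; k_eq = 0.86836 N/mm
F = k_eq·δ = 0.86836·13 = 11.289 N

11.3 N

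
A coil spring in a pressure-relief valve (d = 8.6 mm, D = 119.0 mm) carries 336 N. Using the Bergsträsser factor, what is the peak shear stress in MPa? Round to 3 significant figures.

175 MPa

Spring index C = D/d = 119.0/8.6 = 13.8372
K_B = (4C+2)/(4C−3) = 57.349/52.349 = 1.0955
τ₀ = 8FD/(πd³) = 8·336·119.0/(π·8.6³) = 319872/1998.2 = 160.08 MPa
τ_max = K·τ₀ = 1.0955 × 160.08 = 175.37 MPa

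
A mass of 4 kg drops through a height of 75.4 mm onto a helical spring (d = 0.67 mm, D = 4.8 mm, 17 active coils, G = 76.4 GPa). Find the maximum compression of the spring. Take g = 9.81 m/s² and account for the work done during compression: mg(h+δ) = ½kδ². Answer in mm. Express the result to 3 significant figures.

k = Gd⁴/(8D³N_a) = (76.4×10³)(0.67⁴)/(8·4.8³·17) = 1.0236 N/mm
W = mg = 4 × 9.81 = 39.24 N
½kδ² − Wδ − Wh = 0 → δ = (W + √(W² + 2kWh))/k
δ = (39.24 + √(1539.8 + 6057.04))/1.0236 = (39.24 + 87.16)/1.0236 = 123.49 mm

123 mm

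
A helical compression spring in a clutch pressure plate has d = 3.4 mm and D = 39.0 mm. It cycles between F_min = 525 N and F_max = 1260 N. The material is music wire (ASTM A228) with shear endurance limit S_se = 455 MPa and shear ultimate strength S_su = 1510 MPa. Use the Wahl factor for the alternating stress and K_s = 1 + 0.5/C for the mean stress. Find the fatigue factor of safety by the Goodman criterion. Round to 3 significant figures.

0.259

C = D/d = 39.0/3.4 = 11.4706; K_W = (4C−1)/(4C−4)+0.615/C = 1.1252; K_s = 1+0.5/C = 1.0436
F_a = (F_max−F_min)/2 = 367.5 N; F_m = (F_max+F_min)/2 = 892.5 N
τ_a = K_W·8F_aD/(πd³) = 1.1252 × 928.59 = 1044.9 MPa
τ_m = K_s·8F_mD/(πd³) = 1.0436 × 2255.2 = 2353.5 MPa
Goodman: 1/n_f = τ_a/S_se + τ_m/S_su = 1044.9/455 + 2353.5/1510 = 2.29647 + 1.55858 = 3.8551
n_f = 1/3.8551 = 0.2594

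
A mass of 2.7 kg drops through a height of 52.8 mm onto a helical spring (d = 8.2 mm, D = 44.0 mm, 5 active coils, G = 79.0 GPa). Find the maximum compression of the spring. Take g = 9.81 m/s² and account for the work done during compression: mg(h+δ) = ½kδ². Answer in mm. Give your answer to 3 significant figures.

k = Gd⁴/(8D³N_a) = (79.0×10³)(8.2⁴)/(8·44.0³·5) = 104.82 N/mm
W = mg = 2.7 × 9.81 = 26.487 N
½kδ² − Wδ − Wh = 0 → δ = (W + √(W² + 2kWh))/k
δ = (26.487 + √(701.56 + 293198))/104.82 = (26.487 + 542.13)/104.82 = 5.4244 mm

5.42 mm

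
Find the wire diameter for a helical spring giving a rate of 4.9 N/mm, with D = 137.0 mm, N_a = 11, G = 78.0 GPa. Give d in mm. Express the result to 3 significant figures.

10.9 mm

d = (8D³N_a·k / G)^(1/4) = (8·137.0³·11·4.9 / (78.0×10³))^0.25
  = (14215)^0.25 = 10.9191 mm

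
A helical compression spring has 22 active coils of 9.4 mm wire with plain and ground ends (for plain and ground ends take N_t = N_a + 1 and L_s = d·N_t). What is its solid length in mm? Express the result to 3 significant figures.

plain and ground ends: N_t = N_a + 1 = 22 + 1 = 23
L_s = d·N_t = 9.4 × 23 = 216.2 mm

216 mm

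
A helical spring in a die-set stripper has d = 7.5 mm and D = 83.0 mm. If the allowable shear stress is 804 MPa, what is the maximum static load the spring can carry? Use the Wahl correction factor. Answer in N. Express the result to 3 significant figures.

1420 N

C = D/d = 83.0/7.5 = 11.0667
K_W = (4C−1)/(4C−4) + 0.615/C = 43.267/40.267 + 0.0556 = 1.1301
τ_max = K·8FD/(πd³) → F_max = τ_allow·πd³/(8DK)
F_max = 804·π·7.5³/(8·83.0·1.1301) = 1.0656e+06/750.37 = 1420.1 N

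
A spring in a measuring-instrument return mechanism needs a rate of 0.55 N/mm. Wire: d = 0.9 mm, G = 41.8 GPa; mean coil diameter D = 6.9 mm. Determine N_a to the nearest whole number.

19

N_a = Gd⁴/(8D³k) = (41.8×10³ × 0.9⁴)/(8 × 6.9³ × 0.55)
    = 27425 / 1445.44 = 18.97 → 19 coils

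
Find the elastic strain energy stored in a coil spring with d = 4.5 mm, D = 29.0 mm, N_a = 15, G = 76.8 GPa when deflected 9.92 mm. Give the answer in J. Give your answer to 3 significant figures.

0.529 J

k = Gd⁴/(8D³N_a) = (76.8×10³)(4.5⁴)/(8·29.0³·15) = 10.761 N/mm
U = ½kδ² = 0.5 × 10.761 × 9.92² = 529.46 N·mm = 0.52946 J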